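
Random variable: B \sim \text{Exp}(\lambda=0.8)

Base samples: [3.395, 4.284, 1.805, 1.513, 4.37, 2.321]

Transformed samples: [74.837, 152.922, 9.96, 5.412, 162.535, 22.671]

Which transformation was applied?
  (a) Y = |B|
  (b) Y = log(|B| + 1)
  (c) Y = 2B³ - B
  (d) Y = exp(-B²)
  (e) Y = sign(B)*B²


Checking option (c) Y = 2B³ - B:
  B = 3.395 -> Y = 74.837 ✓
  B = 4.284 -> Y = 152.922 ✓
  B = 1.805 -> Y = 9.96 ✓
All samples match this transformation.

(c) 2B³ - B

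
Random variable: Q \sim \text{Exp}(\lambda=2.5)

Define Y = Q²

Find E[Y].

Using E[X²] = Var(X) + (E[X])²:
E[Q] = 0.4
Var(Q) = 1/2.5^2 = 0.16
E[Q²] = 0.16 + 0.4² = 0.16 + 0.16 = 0.32

0.32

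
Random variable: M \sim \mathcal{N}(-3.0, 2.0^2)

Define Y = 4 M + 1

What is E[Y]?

For Y = 4M + 1:
E[Y] = 4 * E[M] + 1
E[M] = -3.0 = -3
E[Y] = 4 * (-3) + 1 = -11

-11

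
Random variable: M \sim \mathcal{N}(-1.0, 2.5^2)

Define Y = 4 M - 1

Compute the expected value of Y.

For Y = 4M - 1:
E[Y] = 4 * E[M] - 1
E[M] = -1.0 = -1
E[Y] = 4 * (-1) - 1 = -5

-5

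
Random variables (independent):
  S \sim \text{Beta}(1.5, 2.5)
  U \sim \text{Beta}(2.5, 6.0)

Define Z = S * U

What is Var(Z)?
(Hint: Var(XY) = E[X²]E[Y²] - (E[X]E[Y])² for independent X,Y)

Var(XY) = E[X²]E[Y²] - (E[X]E[Y])²
E[S] = 0.375, Var(S) = 0.046875
E[U] = 0.29411765, Var(U) = 0.021853943
E[S²] = 0.046875 + 0.375² = 0.1875
E[U²] = 0.021853943 + 0.29411765² = 0.10835913
Var(Z) = 0.1875*0.10835913 - (0.375*0.29411765)²
= 0.020317337 - 0.012164792 = 0.0081525451

0.0081525451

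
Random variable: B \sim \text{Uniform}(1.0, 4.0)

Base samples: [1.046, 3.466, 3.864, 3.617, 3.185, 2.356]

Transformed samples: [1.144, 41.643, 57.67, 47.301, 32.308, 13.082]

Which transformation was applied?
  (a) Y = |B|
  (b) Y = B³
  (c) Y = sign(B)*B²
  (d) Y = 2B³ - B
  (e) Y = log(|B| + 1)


Checking option (b) Y = B³:
  B = 1.046 -> Y = 1.144 ✓
  B = 3.466 -> Y = 41.643 ✓
  B = 3.864 -> Y = 57.67 ✓
All samples match this transformation.

(b) B³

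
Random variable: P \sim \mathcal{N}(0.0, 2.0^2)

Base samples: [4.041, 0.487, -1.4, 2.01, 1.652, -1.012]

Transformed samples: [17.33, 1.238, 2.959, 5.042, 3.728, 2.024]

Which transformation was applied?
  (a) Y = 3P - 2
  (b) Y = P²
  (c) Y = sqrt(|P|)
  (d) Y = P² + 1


Checking option (d) Y = P² + 1:
  P = 4.041 -> Y = 17.33 ✓
  P = 0.487 -> Y = 1.238 ✓
  P = -1.4 -> Y = 2.959 ✓
All samples match this transformation.

(d) P² + 1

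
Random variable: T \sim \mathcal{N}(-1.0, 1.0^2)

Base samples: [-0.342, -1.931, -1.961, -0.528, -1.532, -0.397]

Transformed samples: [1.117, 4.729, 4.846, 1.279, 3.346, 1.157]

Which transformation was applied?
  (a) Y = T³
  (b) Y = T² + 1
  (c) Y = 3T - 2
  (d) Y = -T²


Checking option (b) Y = T² + 1:
  T = -0.342 -> Y = 1.117 ✓
  T = -1.931 -> Y = 4.729 ✓
  T = -1.961 -> Y = 4.846 ✓
All samples match this transformation.

(b) T² + 1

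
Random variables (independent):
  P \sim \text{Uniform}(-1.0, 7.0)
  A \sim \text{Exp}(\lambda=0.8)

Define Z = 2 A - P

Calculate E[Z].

E[Z] = -1*E[P] + 2*E[A]
E[P] = 3
E[A] = 1.25
E[Z] = -1*3 + 2*1.25 = -0.5

-0.5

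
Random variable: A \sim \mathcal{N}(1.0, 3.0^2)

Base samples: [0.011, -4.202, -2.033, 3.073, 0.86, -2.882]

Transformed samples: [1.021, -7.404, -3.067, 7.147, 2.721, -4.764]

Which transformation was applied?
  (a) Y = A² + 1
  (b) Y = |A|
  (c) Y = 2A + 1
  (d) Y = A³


Checking option (c) Y = 2A + 1:
  A = 0.011 -> Y = 1.021 ✓
  A = -4.202 -> Y = -7.404 ✓
  A = -2.033 -> Y = -3.067 ✓
All samples match this transformation.

(c) 2A + 1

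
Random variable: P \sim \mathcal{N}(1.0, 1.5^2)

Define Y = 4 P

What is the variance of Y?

For Y = aP + b: Var(Y) = a² * Var(P)
Var(P) = 1.5^2 = 2.25
Var(Y) = 4² * 2.25 = 16 * 2.25 = 36

36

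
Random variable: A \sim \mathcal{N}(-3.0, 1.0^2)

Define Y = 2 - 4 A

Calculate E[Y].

For Y = -4A + 2:
E[Y] = -4 * E[A] + 2
E[A] = -3.0 = -3
E[Y] = -4 * (-3) + 2 = 14

14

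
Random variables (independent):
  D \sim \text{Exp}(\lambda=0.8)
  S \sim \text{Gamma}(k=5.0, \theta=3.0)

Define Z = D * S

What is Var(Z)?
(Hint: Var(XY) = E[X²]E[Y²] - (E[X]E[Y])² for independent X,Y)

Var(XY) = E[X²]E[Y²] - (E[X]E[Y])²
E[D] = 1.25, Var(D) = 1.5625
E[S] = 15, Var(S) = 45
E[D²] = 1.5625 + 1.25² = 3.125
E[S²] = 45 + 15² = 270
Var(Z) = 3.125*270 - (1.25*15)²
= 843.75 - 351.5625 = 492.1875

492.1875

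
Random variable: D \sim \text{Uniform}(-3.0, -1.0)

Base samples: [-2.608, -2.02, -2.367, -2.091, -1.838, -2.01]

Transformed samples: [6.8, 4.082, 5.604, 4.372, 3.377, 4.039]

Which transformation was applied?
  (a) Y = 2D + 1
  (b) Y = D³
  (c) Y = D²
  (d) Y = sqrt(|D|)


Checking option (c) Y = D²:
  D = -2.608 -> Y = 6.8 ✓
  D = -2.02 -> Y = 4.082 ✓
  D = -2.367 -> Y = 5.604 ✓
All samples match this transformation.

(c) D²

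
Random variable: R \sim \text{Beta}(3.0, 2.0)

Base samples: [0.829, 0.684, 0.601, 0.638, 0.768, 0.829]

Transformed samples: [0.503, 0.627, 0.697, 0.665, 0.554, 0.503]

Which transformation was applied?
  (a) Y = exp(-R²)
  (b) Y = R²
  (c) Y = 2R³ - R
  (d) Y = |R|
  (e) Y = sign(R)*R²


Checking option (a) Y = exp(-R²):
  R = 0.829 -> Y = 0.503 ✓
  R = 0.684 -> Y = 0.627 ✓
  R = 0.601 -> Y = 0.697 ✓
All samples match this transformation.

(a) exp(-R²)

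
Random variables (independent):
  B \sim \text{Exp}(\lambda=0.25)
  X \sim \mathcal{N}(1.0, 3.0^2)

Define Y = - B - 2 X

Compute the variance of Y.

For independent RVs: Var(aX + bY) = a²Var(X) + b²Var(Y)
Var(B) = 16
Var(X) = 9
Var(Y) = (-1)²*16 + (-2)²*9
= 1*16 + 4*9 = 52

52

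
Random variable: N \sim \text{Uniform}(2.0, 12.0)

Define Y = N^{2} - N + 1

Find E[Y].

E[Y] = 1*E[N²] - 1*E[N] + 1
E[N] = 7
E[N²] = Var(N) + (E[N])² = 8.3333333 + 49 = 57.333333
E[Y] = 1*57.333333 - 1*7 + 1 = 51.333333

51.333333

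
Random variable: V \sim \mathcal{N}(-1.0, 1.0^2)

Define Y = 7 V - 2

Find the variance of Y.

For Y = aV + b: Var(Y) = a² * Var(V)
Var(V) = 1.0^2 = 1
Var(Y) = 7² * 1 = 49 * 1 = 49

49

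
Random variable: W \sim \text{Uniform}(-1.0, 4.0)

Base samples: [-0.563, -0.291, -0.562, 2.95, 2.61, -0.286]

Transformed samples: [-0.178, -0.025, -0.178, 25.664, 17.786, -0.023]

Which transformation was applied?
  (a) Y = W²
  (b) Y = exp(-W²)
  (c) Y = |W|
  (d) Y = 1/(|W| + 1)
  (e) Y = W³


Checking option (e) Y = W³:
  W = -0.563 -> Y = -0.178 ✓
  W = -0.291 -> Y = -0.025 ✓
  W = -0.562 -> Y = -0.178 ✓
All samples match this transformation.

(e) W³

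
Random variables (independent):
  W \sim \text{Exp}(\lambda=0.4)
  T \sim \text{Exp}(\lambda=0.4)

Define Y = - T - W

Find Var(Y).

For independent RVs: Var(aX + bY) = a²Var(X) + b²Var(Y)
Var(W) = 6.25
Var(T) = 6.25
Var(Y) = (-1)²*6.25 + (-1)²*6.25
= 1*6.25 + 1*6.25 = 12.5

12.5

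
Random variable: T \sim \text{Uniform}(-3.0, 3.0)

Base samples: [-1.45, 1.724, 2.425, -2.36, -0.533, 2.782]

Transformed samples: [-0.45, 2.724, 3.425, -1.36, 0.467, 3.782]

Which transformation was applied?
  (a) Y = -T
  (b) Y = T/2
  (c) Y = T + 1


Checking option (c) Y = T + 1:
  T = -1.45 -> Y = -0.45 ✓
  T = 1.724 -> Y = 2.724 ✓
  T = 2.425 -> Y = 3.425 ✓
All samples match this transformation.

(c) T + 1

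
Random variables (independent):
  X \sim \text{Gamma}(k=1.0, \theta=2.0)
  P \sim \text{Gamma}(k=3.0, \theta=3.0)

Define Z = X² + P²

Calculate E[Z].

E[Z] = E[X²] + E[P²]
E[X²] = Var(X) + E[X]² = 4 + 4 = 8
E[P²] = Var(P) + E[P]² = 27 + 81 = 108
E[Z] = 8 + 108 = 116

116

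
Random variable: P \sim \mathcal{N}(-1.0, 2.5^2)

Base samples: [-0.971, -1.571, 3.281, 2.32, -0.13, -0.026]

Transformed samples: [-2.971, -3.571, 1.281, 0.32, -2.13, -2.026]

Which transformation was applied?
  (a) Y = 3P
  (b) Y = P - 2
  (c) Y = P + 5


Checking option (b) Y = P - 2:
  P = -0.971 -> Y = -2.971 ✓
  P = -1.571 -> Y = -3.571 ✓
  P = 3.281 -> Y = 1.281 ✓
All samples match this transformation.

(b) P - 2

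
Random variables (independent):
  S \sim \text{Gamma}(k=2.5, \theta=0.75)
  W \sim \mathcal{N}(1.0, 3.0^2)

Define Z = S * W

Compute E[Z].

For independent RVs: E[XY] = E[X]*E[Y]
E[S] = 1.875
E[W] = 1
E[Z] = 1.875 * 1 = 1.875

1.875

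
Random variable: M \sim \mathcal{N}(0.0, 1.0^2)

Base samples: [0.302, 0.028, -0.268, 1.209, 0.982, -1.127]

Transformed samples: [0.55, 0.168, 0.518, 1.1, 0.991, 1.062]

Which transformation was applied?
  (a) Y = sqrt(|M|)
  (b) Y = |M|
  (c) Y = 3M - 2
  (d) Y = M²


Checking option (a) Y = sqrt(|M|):
  M = 0.302 -> Y = 0.55 ✓
  M = 0.028 -> Y = 0.168 ✓
  M = -0.268 -> Y = 0.518 ✓
All samples match this transformation.

(a) sqrt(|M|)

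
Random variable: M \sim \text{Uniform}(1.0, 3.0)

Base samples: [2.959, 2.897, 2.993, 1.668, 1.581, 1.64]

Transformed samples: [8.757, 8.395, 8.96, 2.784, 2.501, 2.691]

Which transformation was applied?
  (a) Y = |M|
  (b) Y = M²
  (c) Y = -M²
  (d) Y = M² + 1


Checking option (b) Y = M²:
  M = 2.959 -> Y = 8.757 ✓
  M = 2.897 -> Y = 8.395 ✓
  M = 2.993 -> Y = 8.96 ✓
All samples match this transformation.

(b) M²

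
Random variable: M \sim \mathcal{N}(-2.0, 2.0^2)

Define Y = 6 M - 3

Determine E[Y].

For Y = 6M - 3:
E[Y] = 6 * E[M] - 3
E[M] = -2.0 = -2
E[Y] = 6 * (-2) - 3 = -15

-15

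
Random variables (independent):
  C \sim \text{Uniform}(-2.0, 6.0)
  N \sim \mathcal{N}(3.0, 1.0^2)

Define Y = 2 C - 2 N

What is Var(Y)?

For independent RVs: Var(aX + bY) = a²Var(X) + b²Var(Y)
Var(C) = 5.3333333
Var(N) = 1
Var(Y) = 2²*5.3333333 + (-2)²*1
= 4*5.3333333 + 4*1 = 25.333333

25.333333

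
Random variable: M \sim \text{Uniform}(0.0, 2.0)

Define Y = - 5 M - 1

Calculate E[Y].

For Y = -5M - 1:
E[Y] = -5 * E[M] - 1
E[M] = (0 + 2)/2 = 1
E[Y] = -5 * 1 - 1 = -6

-6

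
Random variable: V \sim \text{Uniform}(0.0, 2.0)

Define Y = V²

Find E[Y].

Using E[X²] = Var(X) + (E[X])²:
E[V] = 1
Var(V) = (2 - 0)^2/12 = 0.33333333
E[V²] = 0.33333333 + 1² = 0.33333333 + 1 = 1.3333333

1.3333333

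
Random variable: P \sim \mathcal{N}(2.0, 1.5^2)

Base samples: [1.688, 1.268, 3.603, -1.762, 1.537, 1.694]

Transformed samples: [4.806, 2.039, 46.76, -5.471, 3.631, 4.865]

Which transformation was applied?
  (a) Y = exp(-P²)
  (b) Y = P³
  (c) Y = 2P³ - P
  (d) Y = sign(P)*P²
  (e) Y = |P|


Checking option (b) Y = P³:
  P = 1.688 -> Y = 4.806 ✓
  P = 1.268 -> Y = 2.039 ✓
  P = 3.603 -> Y = 46.76 ✓
All samples match this transformation.

(b) P³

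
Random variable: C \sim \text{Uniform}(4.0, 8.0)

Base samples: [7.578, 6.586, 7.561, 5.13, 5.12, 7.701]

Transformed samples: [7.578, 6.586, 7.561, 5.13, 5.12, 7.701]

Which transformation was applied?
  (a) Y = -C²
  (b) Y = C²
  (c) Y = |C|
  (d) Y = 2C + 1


Checking option (c) Y = |C|:
  C = 7.578 -> Y = 7.578 ✓
  C = 6.586 -> Y = 6.586 ✓
  C = 7.561 -> Y = 7.561 ✓
All samples match this transformation.

(c) |C|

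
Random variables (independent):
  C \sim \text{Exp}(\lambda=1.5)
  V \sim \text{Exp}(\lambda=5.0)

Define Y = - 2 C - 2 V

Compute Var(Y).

For independent RVs: Var(aX + bY) = a²Var(X) + b²Var(Y)
Var(C) = 0.44444444
Var(V) = 0.04
Var(Y) = (-2)²*0.44444444 + (-2)²*0.04
= 4*0.44444444 + 4*0.04 = 1.9377778

1.9377778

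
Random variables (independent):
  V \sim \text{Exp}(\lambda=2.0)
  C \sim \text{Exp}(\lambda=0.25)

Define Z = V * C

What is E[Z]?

For independent RVs: E[XY] = E[X]*E[Y]
E[V] = 0.5
E[C] = 4
E[Z] = 0.5 * 4 = 2

2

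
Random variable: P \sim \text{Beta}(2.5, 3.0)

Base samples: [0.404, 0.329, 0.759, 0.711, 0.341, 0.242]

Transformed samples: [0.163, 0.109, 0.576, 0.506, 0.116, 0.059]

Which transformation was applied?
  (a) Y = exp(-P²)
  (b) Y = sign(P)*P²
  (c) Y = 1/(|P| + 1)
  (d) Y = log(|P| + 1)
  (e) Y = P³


Checking option (b) Y = sign(P)*P²:
  P = 0.404 -> Y = 0.163 ✓
  P = 0.329 -> Y = 0.109 ✓
  P = 0.759 -> Y = 0.576 ✓
All samples match this transformation.

(b) sign(P)*P²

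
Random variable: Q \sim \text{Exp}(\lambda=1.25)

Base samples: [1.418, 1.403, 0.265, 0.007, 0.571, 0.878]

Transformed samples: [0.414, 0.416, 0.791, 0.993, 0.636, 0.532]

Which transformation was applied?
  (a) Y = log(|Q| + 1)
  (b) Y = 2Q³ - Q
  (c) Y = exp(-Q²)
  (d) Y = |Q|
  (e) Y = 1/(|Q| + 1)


Checking option (e) Y = 1/(|Q| + 1):
  Q = 1.418 -> Y = 0.414 ✓
  Q = 1.403 -> Y = 0.416 ✓
  Q = 0.265 -> Y = 0.791 ✓
All samples match this transformation.

(e) 1/(|Q| + 1)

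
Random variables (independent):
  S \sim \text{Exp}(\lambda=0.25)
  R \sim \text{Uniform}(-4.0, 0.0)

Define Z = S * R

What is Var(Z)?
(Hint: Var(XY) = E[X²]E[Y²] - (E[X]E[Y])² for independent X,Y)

Var(XY) = E[X²]E[Y²] - (E[X]E[Y])²
E[S] = 4, Var(S) = 16
E[R] = -2, Var(R) = 1.3333333
E[S²] = 16 + 4² = 32
E[R²] = 1.3333333 + (-2)² = 5.3333333
Var(Z) = 32*5.3333333 - (4*(-2))²
= 170.66667 - 64 = 106.66667

106.66667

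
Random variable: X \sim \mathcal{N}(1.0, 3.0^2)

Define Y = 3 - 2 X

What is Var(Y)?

For Y = aX + b: Var(Y) = a² * Var(X)
Var(X) = 3.0^2 = 9
Var(Y) = (-2)² * 9 = 4 * 9 = 36

36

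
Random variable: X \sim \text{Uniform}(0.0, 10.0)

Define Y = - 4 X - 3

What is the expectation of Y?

For Y = -4X - 3:
E[Y] = -4 * E[X] - 3
E[X] = (0 + 10)/2 = 5
E[Y] = -4 * 5 - 3 = -23

-23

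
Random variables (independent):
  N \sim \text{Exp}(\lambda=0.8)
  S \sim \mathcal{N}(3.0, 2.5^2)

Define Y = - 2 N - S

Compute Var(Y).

For independent RVs: Var(aX + bY) = a²Var(X) + b²Var(Y)
Var(N) = 1.5625
Var(S) = 6.25
Var(Y) = (-2)²*1.5625 + (-1)²*6.25
= 4*1.5625 + 1*6.25 = 12.5

12.5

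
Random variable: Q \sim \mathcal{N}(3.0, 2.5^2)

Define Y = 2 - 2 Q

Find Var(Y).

For Y = aQ + b: Var(Y) = a² * Var(Q)
Var(Q) = 2.5^2 = 6.25
Var(Y) = (-2)² * 6.25 = 4 * 6.25 = 25

25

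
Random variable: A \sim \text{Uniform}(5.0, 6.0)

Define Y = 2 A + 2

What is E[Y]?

For Y = 2A + 2:
E[Y] = 2 * E[A] + 2
E[A] = (5 + 6)/2 = 5.5
E[Y] = 2 * 5.5 + 2 = 13

13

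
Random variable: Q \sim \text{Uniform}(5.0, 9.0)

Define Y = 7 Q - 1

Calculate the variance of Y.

For Y = aQ + b: Var(Y) = a² * Var(Q)
Var(Q) = (9 - 5)^2/12 = 1.3333333
Var(Y) = 7² * 1.3333333 = 49 * 1.3333333 = 65.333333

65.333333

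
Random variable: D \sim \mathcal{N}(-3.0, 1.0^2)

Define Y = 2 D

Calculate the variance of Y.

For Y = aD + b: Var(Y) = a² * Var(D)
Var(D) = 1.0^2 = 1
Var(Y) = 2² * 1 = 4 * 1 = 4

4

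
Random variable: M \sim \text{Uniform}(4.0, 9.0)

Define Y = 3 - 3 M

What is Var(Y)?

For Y = aM + b: Var(Y) = a² * Var(M)
Var(M) = (9 - 4)^2/12 = 2.0833333
Var(Y) = (-3)² * 2.0833333 = 9 * 2.0833333 = 18.75

18.75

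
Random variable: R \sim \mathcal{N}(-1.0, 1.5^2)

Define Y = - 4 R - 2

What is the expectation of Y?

For Y = -4R - 2:
E[Y] = -4 * E[R] - 2
E[R] = -1.0 = -1
E[Y] = -4 * (-1) - 2 = 2

2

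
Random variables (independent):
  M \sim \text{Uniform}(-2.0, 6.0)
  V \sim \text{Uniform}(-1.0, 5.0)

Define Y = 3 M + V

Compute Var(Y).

For independent RVs: Var(aX + bY) = a²Var(X) + b²Var(Y)
Var(M) = 5.3333333
Var(V) = 3
Var(Y) = 3²*5.3333333 + 1²*3
= 9*5.3333333 + 1*3 = 51

51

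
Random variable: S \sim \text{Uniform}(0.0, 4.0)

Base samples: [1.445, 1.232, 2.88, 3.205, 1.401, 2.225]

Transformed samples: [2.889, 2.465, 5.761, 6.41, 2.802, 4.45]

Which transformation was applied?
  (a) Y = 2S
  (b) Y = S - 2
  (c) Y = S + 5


Checking option (a) Y = 2S:
  S = 1.445 -> Y = 2.889 ✓
  S = 1.232 -> Y = 2.465 ✓
  S = 2.88 -> Y = 5.761 ✓
All samples match this transformation.

(a) 2S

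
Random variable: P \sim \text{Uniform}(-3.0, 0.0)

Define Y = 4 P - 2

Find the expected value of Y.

For Y = 4P - 2:
E[Y] = 4 * E[P] - 2
E[P] = (-3 + 0)/2 = -1.5
E[Y] = 4 * (-1.5) - 2 = -8

-8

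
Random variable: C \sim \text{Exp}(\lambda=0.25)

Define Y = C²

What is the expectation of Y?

E[C²] = Var(C) + (E[C])² = 16 + 16 = 32

32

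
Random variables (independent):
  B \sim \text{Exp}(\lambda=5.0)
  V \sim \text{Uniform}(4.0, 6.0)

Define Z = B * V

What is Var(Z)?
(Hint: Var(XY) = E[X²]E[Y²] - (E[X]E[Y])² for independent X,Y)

Var(XY) = E[X²]E[Y²] - (E[X]E[Y])²
E[B] = 0.2, Var(B) = 0.04
E[V] = 5, Var(V) = 0.33333333
E[B²] = 0.04 + 0.2² = 0.08
E[V²] = 0.33333333 + 5² = 25.333333
Var(Z) = 0.08*25.333333 - (0.2*5)²
= 2.0266667 - 1 = 1.0266667

1.0266667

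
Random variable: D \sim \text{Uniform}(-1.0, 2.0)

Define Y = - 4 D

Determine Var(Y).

For Y = aD + b: Var(Y) = a² * Var(D)
Var(D) = (2 + 1)^2/12 = 0.75
Var(Y) = (-4)² * 0.75 = 16 * 0.75 = 12

12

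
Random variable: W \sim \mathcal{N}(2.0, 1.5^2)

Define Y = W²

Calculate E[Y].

E[W²] = Var(W) + (E[W])² = 2.25 + 4 = 6.25

6.25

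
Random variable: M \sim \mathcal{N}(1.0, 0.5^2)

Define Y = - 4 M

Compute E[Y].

For Y = -4M:
E[Y] = -4 * E[M]
E[M] = 1.0 = 1
E[Y] = -4 * 1 = -4

-4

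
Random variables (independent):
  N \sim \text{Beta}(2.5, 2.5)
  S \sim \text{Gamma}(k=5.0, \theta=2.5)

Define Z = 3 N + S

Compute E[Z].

E[Z] = 3*E[N] + 1*E[S]
E[N] = 0.5
E[S] = 12.5
E[Z] = 3*0.5 + 1*12.5 = 14

14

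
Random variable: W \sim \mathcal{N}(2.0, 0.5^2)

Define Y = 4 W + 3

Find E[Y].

For Y = 4W + 3:
E[Y] = 4 * E[W] + 3
E[W] = 2.0 = 2
E[Y] = 4 * 2 + 3 = 11

11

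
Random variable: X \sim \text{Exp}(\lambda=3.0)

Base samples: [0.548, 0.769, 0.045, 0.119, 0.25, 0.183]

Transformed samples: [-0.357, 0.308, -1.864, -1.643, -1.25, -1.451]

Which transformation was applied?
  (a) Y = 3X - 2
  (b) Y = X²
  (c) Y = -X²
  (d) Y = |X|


Checking option (a) Y = 3X - 2:
  X = 0.548 -> Y = -0.357 ✓
  X = 0.769 -> Y = 0.308 ✓
  X = 0.045 -> Y = -1.864 ✓
All samples match this transformation.

(a) 3X - 2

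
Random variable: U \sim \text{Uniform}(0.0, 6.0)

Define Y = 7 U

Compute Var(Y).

For Y = aU + b: Var(Y) = a² * Var(U)
Var(U) = (6 - 0)^2/12 = 3
Var(Y) = 7² * 3 = 49 * 3 = 147

147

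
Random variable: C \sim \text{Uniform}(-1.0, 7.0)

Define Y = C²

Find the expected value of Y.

Using E[X²] = Var(X) + (E[X])²:
E[C] = 3
Var(C) = (7 + 1)^2/12 = 5.3333333
E[C²] = 5.3333333 + 3² = 5.3333333 + 9 = 14.333333

14.333333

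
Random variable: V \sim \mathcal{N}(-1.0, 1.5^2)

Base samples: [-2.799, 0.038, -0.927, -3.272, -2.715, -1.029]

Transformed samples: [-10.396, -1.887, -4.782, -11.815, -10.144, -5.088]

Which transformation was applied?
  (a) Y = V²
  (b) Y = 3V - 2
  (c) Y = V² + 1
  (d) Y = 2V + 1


Checking option (b) Y = 3V - 2:
  V = -2.799 -> Y = -10.396 ✓
  V = 0.038 -> Y = -1.887 ✓
  V = -0.927 -> Y = -4.782 ✓
All samples match this transformation.

(b) 3V - 2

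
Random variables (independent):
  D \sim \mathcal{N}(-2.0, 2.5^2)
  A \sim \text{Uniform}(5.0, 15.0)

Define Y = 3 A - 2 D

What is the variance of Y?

For independent RVs: Var(aX + bY) = a²Var(X) + b²Var(Y)
Var(D) = 6.25
Var(A) = 8.3333333
Var(Y) = (-2)²*6.25 + 3²*8.3333333
= 4*6.25 + 9*8.3333333 = 100

100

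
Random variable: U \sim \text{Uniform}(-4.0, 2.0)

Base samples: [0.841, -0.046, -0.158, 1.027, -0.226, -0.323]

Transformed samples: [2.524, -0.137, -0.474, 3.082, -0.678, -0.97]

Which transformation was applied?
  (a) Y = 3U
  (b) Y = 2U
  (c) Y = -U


Checking option (a) Y = 3U:
  U = 0.841 -> Y = 2.524 ✓
  U = -0.046 -> Y = -0.137 ✓
  U = -0.158 -> Y = -0.474 ✓
All samples match this transformation.

(a) 3U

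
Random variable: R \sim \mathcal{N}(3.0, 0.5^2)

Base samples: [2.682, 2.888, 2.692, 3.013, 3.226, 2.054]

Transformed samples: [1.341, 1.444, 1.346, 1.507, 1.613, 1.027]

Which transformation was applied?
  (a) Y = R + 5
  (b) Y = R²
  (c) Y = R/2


Checking option (c) Y = R/2:
  R = 2.682 -> Y = 1.341 ✓
  R = 2.888 -> Y = 1.444 ✓
  R = 2.692 -> Y = 1.346 ✓
All samples match this transformation.

(c) R/2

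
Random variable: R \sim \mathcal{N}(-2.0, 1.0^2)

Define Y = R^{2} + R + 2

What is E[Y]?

E[Y] = 1*E[R²] + 1*E[R] + 2
E[R] = -2
E[R²] = Var(R) + (E[R])² = 1 + 4 = 5
E[Y] = 1*5 + 1*(-2) + 2 = 5

5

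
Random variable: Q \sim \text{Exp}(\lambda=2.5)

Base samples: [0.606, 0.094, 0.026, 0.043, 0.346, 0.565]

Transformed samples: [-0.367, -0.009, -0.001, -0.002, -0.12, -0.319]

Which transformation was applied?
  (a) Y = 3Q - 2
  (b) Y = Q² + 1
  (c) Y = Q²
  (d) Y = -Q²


Checking option (d) Y = -Q²:
  Q = 0.606 -> Y = -0.367 ✓
  Q = 0.094 -> Y = -0.009 ✓
  Q = 0.026 -> Y = -0.001 ✓
All samples match this transformation.

(d) -Q²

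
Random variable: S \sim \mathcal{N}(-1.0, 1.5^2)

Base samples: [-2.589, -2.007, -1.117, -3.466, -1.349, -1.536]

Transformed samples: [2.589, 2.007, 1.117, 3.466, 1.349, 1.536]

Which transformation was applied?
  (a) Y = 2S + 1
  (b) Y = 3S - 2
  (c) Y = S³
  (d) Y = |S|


Checking option (d) Y = |S|:
  S = -2.589 -> Y = 2.589 ✓
  S = -2.007 -> Y = 2.007 ✓
  S = -1.117 -> Y = 1.117 ✓
All samples match this transformation.

(d) |S|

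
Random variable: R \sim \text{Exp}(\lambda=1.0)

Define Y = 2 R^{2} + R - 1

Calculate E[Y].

E[Y] = 2*E[R²] + 1*E[R] - 1
E[R] = 1
E[R²] = Var(R) + (E[R])² = 1 + 1 = 2
E[Y] = 2*2 + 1*1 - 1 = 4

4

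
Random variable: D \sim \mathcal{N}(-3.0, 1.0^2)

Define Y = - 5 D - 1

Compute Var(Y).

For Y = aD + b: Var(Y) = a² * Var(D)
Var(D) = 1.0^2 = 1
Var(Y) = (-5)² * 1 = 25 * 1 = 25

25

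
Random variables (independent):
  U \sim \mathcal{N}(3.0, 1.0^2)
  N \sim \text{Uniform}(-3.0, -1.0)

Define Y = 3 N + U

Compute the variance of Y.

For independent RVs: Var(aX + bY) = a²Var(X) + b²Var(Y)
Var(U) = 1
Var(N) = 0.33333333
Var(Y) = 1²*1 + 3²*0.33333333
= 1*1 + 9*0.33333333 = 4

4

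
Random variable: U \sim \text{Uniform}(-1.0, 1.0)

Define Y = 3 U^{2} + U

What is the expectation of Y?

E[Y] = 3*E[U²] + 1*E[U]
E[U] = 0
E[U²] = Var(U) + (E[U])² = 0.33333333 + 0 = 0.33333333
E[Y] = 3*0.33333333 + 1*0 = 1

1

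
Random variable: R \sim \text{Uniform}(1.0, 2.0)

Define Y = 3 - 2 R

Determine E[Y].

For Y = -2R + 3:
E[Y] = -2 * E[R] + 3
E[R] = (1 + 2)/2 = 1.5
E[Y] = -2 * 1.5 + 3 = 0

0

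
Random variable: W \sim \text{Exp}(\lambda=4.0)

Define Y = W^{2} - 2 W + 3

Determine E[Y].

E[Y] = 1*E[W²] - 2*E[W] + 3
E[W] = 0.25
E[W²] = Var(W) + (E[W])² = 0.0625 + 0.0625 = 0.125
E[Y] = 1*0.125 - 2*0.25 + 3 = 2.625

2.625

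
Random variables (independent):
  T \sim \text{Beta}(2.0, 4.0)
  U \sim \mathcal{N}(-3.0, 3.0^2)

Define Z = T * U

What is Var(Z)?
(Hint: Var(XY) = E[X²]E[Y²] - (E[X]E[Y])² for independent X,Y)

Var(XY) = E[X²]E[Y²] - (E[X]E[Y])²
E[T] = 0.33333333, Var(T) = 0.031746032
E[U] = -3, Var(U) = 9
E[T²] = 0.031746032 + 0.33333333² = 0.14285714
E[U²] = 9 + (-3)² = 18
Var(Z) = 0.14285714*18 - (0.33333333*(-3))²
= 2.5714286 - 1 = 1.5714286

1.5714286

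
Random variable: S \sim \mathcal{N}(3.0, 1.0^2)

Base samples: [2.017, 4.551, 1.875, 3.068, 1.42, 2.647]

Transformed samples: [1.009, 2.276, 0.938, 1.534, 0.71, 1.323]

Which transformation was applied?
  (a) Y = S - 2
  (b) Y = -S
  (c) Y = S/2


Checking option (c) Y = S/2:
  S = 2.017 -> Y = 1.009 ✓
  S = 4.551 -> Y = 2.276 ✓
  S = 1.875 -> Y = 0.938 ✓
All samples match this transformation.

(c) S/2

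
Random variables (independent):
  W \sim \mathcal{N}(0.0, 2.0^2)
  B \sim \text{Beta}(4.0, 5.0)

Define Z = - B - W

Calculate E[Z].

E[Z] = -1*E[W] - 1*E[B]
E[W] = 0
E[B] = 0.44444444
E[Z] = -1*0 - 1*0.44444444 = -0.44444444

-0.44444444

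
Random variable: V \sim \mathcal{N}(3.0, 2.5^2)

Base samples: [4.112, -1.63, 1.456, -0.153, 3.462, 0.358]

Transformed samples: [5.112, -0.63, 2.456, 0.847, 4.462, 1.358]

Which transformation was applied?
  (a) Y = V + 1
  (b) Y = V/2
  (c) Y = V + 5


Checking option (a) Y = V + 1:
  V = 4.112 -> Y = 5.112 ✓
  V = -1.63 -> Y = -0.63 ✓
  V = 1.456 -> Y = 2.456 ✓
All samples match this transformation.

(a) V + 1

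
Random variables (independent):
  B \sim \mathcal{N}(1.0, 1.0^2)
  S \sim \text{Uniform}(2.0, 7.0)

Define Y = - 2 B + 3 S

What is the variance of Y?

For independent RVs: Var(aX + bY) = a²Var(X) + b²Var(Y)
Var(B) = 1
Var(S) = 2.0833333
Var(Y) = (-2)²*1 + 3²*2.0833333
= 4*1 + 9*2.0833333 = 22.75

22.75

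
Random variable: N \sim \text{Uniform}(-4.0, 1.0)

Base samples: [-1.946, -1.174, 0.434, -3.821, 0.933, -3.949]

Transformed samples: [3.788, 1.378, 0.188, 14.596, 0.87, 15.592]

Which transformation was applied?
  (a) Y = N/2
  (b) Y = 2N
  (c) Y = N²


Checking option (c) Y = N²:
  N = -1.946 -> Y = 3.788 ✓
  N = -1.174 -> Y = 1.378 ✓
  N = 0.434 -> Y = 0.188 ✓
All samples match this transformation.

(c) N²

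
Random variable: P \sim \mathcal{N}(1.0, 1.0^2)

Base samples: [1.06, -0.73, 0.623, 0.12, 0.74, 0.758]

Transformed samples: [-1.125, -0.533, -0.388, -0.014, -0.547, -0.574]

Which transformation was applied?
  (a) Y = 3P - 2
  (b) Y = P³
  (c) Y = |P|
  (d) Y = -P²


Checking option (d) Y = -P²:
  P = 1.06 -> Y = -1.125 ✓
  P = -0.73 -> Y = -0.533 ✓
  P = 0.623 -> Y = -0.388 ✓
All samples match this transformation.

(d) -P²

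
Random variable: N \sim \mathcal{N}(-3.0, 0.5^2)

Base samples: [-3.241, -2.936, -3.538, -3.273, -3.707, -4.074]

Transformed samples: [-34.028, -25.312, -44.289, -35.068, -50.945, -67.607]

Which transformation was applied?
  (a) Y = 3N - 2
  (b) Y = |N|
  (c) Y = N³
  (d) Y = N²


Checking option (c) Y = N³:
  N = -3.241 -> Y = -34.028 ✓
  N = -2.936 -> Y = -25.312 ✓
  N = -3.538 -> Y = -44.289 ✓
All samples match this transformation.

(c) N³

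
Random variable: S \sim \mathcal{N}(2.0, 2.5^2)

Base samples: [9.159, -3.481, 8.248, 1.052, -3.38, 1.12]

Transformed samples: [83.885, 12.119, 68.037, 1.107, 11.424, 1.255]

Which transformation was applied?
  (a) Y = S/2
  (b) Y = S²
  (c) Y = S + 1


Checking option (b) Y = S²:
  S = 9.159 -> Y = 83.885 ✓
  S = -3.481 -> Y = 12.119 ✓
  S = 8.248 -> Y = 68.037 ✓
All samples match this transformation.

(b) S²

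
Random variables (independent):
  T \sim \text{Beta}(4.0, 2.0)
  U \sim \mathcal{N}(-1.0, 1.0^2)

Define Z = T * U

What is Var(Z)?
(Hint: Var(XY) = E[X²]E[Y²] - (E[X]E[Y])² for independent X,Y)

Var(XY) = E[X²]E[Y²] - (E[X]E[Y])²
E[T] = 0.66666667, Var(T) = 0.031746032
E[U] = -1, Var(U) = 1
E[T²] = 0.031746032 + 0.66666667² = 0.47619048
E[U²] = 1 + (-1)² = 2
Var(Z) = 0.47619048*2 - (0.66666667*(-1))²
= 0.95238095 - 0.44444444 = 0.50793651

0.50793651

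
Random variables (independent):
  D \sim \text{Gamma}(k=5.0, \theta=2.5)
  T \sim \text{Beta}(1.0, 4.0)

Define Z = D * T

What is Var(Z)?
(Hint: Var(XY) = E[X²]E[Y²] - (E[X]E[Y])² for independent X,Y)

Var(XY) = E[X²]E[Y²] - (E[X]E[Y])²
E[D] = 12.5, Var(D) = 31.25
E[T] = 0.2, Var(T) = 0.026666667
E[D²] = 31.25 + 12.5² = 187.5
E[T²] = 0.026666667 + 0.2² = 0.066666667
Var(Z) = 187.5*0.066666667 - (12.5*0.2)²
= 12.5 - 6.25 = 6.25

6.25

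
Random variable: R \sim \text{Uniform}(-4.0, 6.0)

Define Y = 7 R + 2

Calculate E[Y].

For Y = 7R + 2:
E[Y] = 7 * E[R] + 2
E[R] = (-4 + 6)/2 = 1
E[Y] = 7 * 1 + 2 = 9

9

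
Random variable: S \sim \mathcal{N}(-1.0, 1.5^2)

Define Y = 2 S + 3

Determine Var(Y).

For Y = aS + b: Var(Y) = a² * Var(S)
Var(S) = 1.5^2 = 2.25
Var(Y) = 2² * 2.25 = 4 * 2.25 = 9

9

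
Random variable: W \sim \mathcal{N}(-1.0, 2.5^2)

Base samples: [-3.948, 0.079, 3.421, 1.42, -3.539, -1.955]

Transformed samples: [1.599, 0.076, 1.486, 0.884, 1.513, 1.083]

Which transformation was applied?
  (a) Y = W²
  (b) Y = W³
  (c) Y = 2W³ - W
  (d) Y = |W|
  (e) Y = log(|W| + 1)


Checking option (e) Y = log(|W| + 1):
  W = -3.948 -> Y = 1.599 ✓
  W = 0.079 -> Y = 0.076 ✓
  W = 3.421 -> Y = 1.486 ✓
All samples match this transformation.

(e) log(|W| + 1)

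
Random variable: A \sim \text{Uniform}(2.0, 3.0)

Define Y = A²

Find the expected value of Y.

E[A²] = Var(A) + (E[A])² = 0.083333333 + 6.25 = 6.3333333

6.3333333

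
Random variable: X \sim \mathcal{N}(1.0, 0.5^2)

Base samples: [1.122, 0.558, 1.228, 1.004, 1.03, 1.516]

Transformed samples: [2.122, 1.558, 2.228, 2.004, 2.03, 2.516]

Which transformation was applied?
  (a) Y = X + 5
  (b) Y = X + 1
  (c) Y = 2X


Checking option (b) Y = X + 1:
  X = 1.122 -> Y = 2.122 ✓
  X = 0.558 -> Y = 1.558 ✓
  X = 1.228 -> Y = 2.228 ✓
All samples match this transformation.

(b) X + 1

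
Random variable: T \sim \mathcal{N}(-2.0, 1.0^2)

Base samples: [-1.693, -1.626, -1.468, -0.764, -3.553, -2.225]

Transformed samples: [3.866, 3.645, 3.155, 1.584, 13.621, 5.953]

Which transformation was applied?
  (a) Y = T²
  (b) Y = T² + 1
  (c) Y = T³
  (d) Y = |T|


Checking option (b) Y = T² + 1:
  T = -1.693 -> Y = 3.866 ✓
  T = -1.626 -> Y = 3.645 ✓
  T = -1.468 -> Y = 3.155 ✓
All samples match this transformation.

(b) T² + 1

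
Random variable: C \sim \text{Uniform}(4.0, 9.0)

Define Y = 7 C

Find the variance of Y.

For Y = aC + b: Var(Y) = a² * Var(C)
Var(C) = (9 - 4)^2/12 = 2.0833333
Var(Y) = 7² * 2.0833333 = 49 * 2.0833333 = 102.08333

102.08333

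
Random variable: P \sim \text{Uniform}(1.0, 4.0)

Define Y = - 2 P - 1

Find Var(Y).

For Y = aP + b: Var(Y) = a² * Var(P)
Var(P) = (4 - 1)^2/12 = 0.75
Var(Y) = (-2)² * 0.75 = 4 * 0.75 = 3

3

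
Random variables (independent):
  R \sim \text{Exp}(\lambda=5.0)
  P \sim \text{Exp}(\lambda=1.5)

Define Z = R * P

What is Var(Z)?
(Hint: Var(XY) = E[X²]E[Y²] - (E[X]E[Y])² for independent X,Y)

Var(XY) = E[X²]E[Y²] - (E[X]E[Y])²
E[R] = 0.2, Var(R) = 0.04
E[P] = 0.66666667, Var(P) = 0.44444444
E[R²] = 0.04 + 0.2² = 0.08
E[P²] = 0.44444444 + 0.66666667² = 0.88888889
Var(Z) = 0.08*0.88888889 - (0.2*0.66666667)²
= 0.071111111 - 0.017777778 = 0.053333333

0.053333333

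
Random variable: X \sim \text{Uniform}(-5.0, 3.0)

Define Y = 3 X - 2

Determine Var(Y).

For Y = aX + b: Var(Y) = a² * Var(X)
Var(X) = (3 + 5)^2/12 = 5.3333333
Var(Y) = 3² * 5.3333333 = 9 * 5.3333333 = 48

48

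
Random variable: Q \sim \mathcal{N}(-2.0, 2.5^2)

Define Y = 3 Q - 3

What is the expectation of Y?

For Y = 3Q - 3:
E[Y] = 3 * E[Q] - 3
E[Q] = -2.0 = -2
E[Y] = 3 * (-2) - 3 = -9

-9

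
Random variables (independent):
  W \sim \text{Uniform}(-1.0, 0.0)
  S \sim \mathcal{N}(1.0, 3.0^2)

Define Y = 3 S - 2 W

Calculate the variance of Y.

For independent RVs: Var(aX + bY) = a²Var(X) + b²Var(Y)
Var(W) = 0.083333333
Var(S) = 9
Var(Y) = (-2)²*0.083333333 + 3²*9
= 4*0.083333333 + 9*9 = 81.333333

81.333333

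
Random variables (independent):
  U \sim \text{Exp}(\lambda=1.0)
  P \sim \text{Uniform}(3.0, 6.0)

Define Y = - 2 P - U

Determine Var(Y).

For independent RVs: Var(aX + bY) = a²Var(X) + b²Var(Y)
Var(U) = 1
Var(P) = 0.75
Var(Y) = (-1)²*1 + (-2)²*0.75
= 1*1 + 4*0.75 = 4

4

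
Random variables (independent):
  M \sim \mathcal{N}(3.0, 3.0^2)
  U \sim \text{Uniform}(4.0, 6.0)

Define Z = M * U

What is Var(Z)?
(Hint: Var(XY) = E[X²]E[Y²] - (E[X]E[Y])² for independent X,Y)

Var(XY) = E[X²]E[Y²] - (E[X]E[Y])²
E[M] = 3, Var(M) = 9
E[U] = 5, Var(U) = 0.33333333
E[M²] = 9 + 3² = 18
E[U²] = 0.33333333 + 5² = 25.333333
Var(Z) = 18*25.333333 - (3*5)²
= 456 - 225 = 231

231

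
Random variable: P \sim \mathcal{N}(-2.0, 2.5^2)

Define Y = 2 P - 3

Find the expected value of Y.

For Y = 2P - 3:
E[Y] = 2 * E[P] - 3
E[P] = -2.0 = -2
E[Y] = 2 * (-2) - 3 = -7

-7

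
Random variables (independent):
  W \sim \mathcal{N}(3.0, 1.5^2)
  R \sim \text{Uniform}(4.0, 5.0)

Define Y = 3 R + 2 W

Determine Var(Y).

For independent RVs: Var(aX + bY) = a²Var(X) + b²Var(Y)
Var(W) = 2.25
Var(R) = 0.083333333
Var(Y) = 2²*2.25 + 3²*0.083333333
= 4*2.25 + 9*0.083333333 = 9.75

9.75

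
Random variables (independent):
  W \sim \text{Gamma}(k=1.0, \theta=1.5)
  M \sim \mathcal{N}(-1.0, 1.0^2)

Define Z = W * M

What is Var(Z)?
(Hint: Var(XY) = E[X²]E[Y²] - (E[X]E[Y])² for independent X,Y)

Var(XY) = E[X²]E[Y²] - (E[X]E[Y])²
E[W] = 1.5, Var(W) = 2.25
E[M] = -1, Var(M) = 1
E[W²] = 2.25 + 1.5² = 4.5
E[M²] = 1 + (-1)² = 2
Var(Z) = 4.5*2 - (1.5*(-1))²
= 9 - 2.25 = 6.75

6.75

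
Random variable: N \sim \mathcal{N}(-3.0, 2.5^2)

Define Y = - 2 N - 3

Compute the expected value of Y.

For Y = -2N - 3:
E[Y] = -2 * E[N] - 3
E[N] = -3.0 = -3
E[Y] = -2 * (-3) - 3 = 3

3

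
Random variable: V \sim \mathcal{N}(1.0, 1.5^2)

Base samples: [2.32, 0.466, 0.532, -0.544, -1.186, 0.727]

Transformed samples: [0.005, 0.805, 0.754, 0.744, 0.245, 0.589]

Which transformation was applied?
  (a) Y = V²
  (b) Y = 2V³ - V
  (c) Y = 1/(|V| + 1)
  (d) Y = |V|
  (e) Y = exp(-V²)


Checking option (e) Y = exp(-V²):
  V = 2.32 -> Y = 0.005 ✓
  V = 0.466 -> Y = 0.805 ✓
  V = 0.532 -> Y = 0.754 ✓
All samples match this transformation.

(e) exp(-V²)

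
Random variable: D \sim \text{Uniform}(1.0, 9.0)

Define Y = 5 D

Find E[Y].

For Y = 5D:
E[Y] = 5 * E[D]
E[D] = (1 + 9)/2 = 5
E[Y] = 5 * 5 = 25

25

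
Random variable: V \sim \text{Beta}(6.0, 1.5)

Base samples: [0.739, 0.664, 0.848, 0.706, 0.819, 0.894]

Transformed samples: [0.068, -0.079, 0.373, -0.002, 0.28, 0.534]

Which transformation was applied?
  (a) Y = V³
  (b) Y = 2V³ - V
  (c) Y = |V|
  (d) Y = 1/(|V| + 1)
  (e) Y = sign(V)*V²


Checking option (b) Y = 2V³ - V:
  V = 0.739 -> Y = 0.068 ✓
  V = 0.664 -> Y = -0.079 ✓
  V = 0.848 -> Y = 0.373 ✓
All samples match this transformation.

(b) 2V³ - V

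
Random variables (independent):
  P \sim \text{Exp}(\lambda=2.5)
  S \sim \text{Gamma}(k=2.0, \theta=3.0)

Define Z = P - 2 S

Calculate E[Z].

E[Z] = 1*E[P] - 2*E[S]
E[P] = 0.4
E[S] = 6
E[Z] = 1*0.4 - 2*6 = -11.6

-11.6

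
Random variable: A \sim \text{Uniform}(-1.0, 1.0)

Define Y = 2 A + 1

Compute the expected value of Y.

For Y = 2A + 1:
E[Y] = 2 * E[A] + 1
E[A] = (-1 + 1)/2 = 0
E[Y] = 2 * 0 + 1 = 1

1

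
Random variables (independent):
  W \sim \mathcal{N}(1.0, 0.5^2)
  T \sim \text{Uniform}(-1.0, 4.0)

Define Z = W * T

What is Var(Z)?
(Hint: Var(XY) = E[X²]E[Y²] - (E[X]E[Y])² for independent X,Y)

Var(XY) = E[X²]E[Y²] - (E[X]E[Y])²
E[W] = 1, Var(W) = 0.25
E[T] = 1.5, Var(T) = 2.0833333
E[W²] = 0.25 + 1² = 1.25
E[T²] = 2.0833333 + 1.5² = 4.3333333
Var(Z) = 1.25*4.3333333 - (1*1.5)²
= 5.4166667 - 2.25 = 3.1666667

3.1666667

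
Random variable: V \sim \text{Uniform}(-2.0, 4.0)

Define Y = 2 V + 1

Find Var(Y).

For Y = aV + b: Var(Y) = a² * Var(V)
Var(V) = (4 + 2)^2/12 = 3
Var(Y) = 2² * 3 = 4 * 3 = 12

12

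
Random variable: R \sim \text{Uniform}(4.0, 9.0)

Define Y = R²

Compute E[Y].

Using E[X²] = Var(X) + (E[X])²:
E[R] = 6.5
Var(R) = (9 - 4)^2/12 = 2.0833333
E[R²] = 2.0833333 + 6.5² = 2.0833333 + 42.25 = 44.333333

44.333333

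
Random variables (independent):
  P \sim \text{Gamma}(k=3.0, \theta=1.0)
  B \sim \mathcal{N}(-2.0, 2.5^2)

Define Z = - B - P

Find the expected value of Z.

E[Z] = -1*E[P] - 1*E[B]
E[P] = 3
E[B] = -2
E[Z] = -1*3 - 1*(-2) = -1

-1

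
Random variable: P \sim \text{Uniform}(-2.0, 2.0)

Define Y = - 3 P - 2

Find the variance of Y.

For Y = aP + b: Var(Y) = a² * Var(P)
Var(P) = (2 + 2)^2/12 = 1.3333333
Var(Y) = (-3)² * 1.3333333 = 9 * 1.3333333 = 12

12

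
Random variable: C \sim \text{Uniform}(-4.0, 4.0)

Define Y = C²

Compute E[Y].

E[C²] = Var(C) + (E[C])² = 5.3333333 + 0 = 5.3333333

5.3333333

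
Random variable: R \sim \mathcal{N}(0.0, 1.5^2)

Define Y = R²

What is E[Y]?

Using E[X²] = Var(X) + (E[X])²:
E[R] = 0
Var(R) = 1.5^2 = 2.25
E[R²] = 2.25 + 0² = 2.25 + 0 = 2.25

2.25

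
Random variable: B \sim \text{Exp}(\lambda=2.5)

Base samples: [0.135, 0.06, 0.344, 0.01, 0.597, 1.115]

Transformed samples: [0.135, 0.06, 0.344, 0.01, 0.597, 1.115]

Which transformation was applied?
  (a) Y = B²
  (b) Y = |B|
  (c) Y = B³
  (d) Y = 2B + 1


Checking option (b) Y = |B|:
  B = 0.135 -> Y = 0.135 ✓
  B = 0.06 -> Y = 0.06 ✓
  B = 0.344 -> Y = 0.344 ✓
All samples match this transformation.

(b) |B|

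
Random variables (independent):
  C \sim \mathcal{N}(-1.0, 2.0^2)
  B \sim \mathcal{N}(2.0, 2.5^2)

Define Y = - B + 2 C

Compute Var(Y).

For independent RVs: Var(aX + bY) = a²Var(X) + b²Var(Y)
Var(C) = 4
Var(B) = 6.25
Var(Y) = 2²*4 + (-1)²*6.25
= 4*4 + 1*6.25 = 22.25

22.25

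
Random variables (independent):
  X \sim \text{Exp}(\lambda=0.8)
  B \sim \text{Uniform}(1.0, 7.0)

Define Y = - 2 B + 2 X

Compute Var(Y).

For independent RVs: Var(aX + bY) = a²Var(X) + b²Var(Y)
Var(X) = 1.5625
Var(B) = 3
Var(Y) = 2²*1.5625 + (-2)²*3
= 4*1.5625 + 4*3 = 18.25

18.25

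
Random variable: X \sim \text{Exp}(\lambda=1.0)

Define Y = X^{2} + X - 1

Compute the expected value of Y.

E[Y] = 1*E[X²] + 1*E[X] - 1
E[X] = 1
E[X²] = Var(X) + (E[X])² = 1 + 1 = 2
E[Y] = 1*2 + 1*1 - 1 = 2

2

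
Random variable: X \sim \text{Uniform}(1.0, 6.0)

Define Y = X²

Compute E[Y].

E[X²] = Var(X) + (E[X])² = 2.0833333 + 12.25 = 14.333333

14.333333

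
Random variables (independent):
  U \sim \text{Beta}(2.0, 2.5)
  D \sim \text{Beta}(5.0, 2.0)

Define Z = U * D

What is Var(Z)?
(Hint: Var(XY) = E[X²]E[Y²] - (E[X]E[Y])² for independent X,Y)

Var(XY) = E[X²]E[Y²] - (E[X]E[Y])²
E[U] = 0.44444444, Var(U) = 0.044893378
E[D] = 0.71428571, Var(D) = 0.025510204
E[U²] = 0.044893378 + 0.44444444² = 0.24242424
E[D²] = 0.025510204 + 0.71428571² = 0.53571429
Var(Z) = 0.24242424*0.53571429 - (0.44444444*0.71428571)²
= 0.12987013 - 0.10078105 = 0.029089077

0.029089077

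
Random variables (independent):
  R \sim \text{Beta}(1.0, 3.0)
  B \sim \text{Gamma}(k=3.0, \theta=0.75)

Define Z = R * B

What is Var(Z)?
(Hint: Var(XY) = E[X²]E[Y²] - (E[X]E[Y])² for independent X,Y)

Var(XY) = E[X²]E[Y²] - (E[X]E[Y])²
E[R] = 0.25, Var(R) = 0.0375
E[B] = 2.25, Var(B) = 1.6875
E[R²] = 0.0375 + 0.25² = 0.1
E[B²] = 1.6875 + 2.25² = 6.75
Var(Z) = 0.1*6.75 - (0.25*2.25)²
= 0.675 - 0.31640625 = 0.35859375

0.35859375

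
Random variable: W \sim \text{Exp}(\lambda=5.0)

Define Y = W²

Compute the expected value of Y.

E[W²] = Var(W) + (E[W])² = 0.04 + 0.04 = 0.08

0.08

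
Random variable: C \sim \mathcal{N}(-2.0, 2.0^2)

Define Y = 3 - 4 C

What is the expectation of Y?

For Y = -4C + 3:
E[Y] = -4 * E[C] + 3
E[C] = -2.0 = -2
E[Y] = -4 * (-2) + 3 = 11

11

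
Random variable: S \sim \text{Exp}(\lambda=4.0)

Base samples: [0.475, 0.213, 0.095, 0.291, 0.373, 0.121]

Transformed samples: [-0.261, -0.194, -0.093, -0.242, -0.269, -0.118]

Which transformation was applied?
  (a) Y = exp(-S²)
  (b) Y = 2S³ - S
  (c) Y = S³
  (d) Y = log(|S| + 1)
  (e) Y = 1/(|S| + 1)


Checking option (b) Y = 2S³ - S:
  S = 0.475 -> Y = -0.261 ✓
  S = 0.213 -> Y = -0.194 ✓
  S = 0.095 -> Y = -0.093 ✓
All samples match this transformation.

(b) 2S³ - S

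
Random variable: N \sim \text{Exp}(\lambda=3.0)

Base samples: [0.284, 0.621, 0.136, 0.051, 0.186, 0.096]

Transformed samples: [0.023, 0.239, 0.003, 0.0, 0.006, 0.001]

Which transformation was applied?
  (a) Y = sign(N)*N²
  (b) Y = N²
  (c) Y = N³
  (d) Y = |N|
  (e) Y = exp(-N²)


Checking option (c) Y = N³:
  N = 0.284 -> Y = 0.023 ✓
  N = 0.621 -> Y = 0.239 ✓
  N = 0.136 -> Y = 0.003 ✓
All samples match this transformation.

(c) N³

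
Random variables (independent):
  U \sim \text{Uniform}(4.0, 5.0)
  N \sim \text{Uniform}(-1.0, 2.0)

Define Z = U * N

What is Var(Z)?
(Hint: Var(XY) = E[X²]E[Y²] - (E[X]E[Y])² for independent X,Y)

Var(XY) = E[X²]E[Y²] - (E[X]E[Y])²
E[U] = 4.5, Var(U) = 0.083333333
E[N] = 0.5, Var(N) = 0.75
E[U²] = 0.083333333 + 4.5² = 20.333333
E[N²] = 0.75 + 0.5² = 1
Var(Z) = 20.333333*1 - (4.5*0.5)²
= 20.333333 - 5.0625 = 15.270833

15.270833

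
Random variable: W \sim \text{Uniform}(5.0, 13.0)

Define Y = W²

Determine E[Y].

Using E[X²] = Var(X) + (E[X])²:
E[W] = 9
Var(W) = (13 - 5)^2/12 = 5.3333333
E[W²] = 5.3333333 + 9² = 5.3333333 + 81 = 86.333333

86.333333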